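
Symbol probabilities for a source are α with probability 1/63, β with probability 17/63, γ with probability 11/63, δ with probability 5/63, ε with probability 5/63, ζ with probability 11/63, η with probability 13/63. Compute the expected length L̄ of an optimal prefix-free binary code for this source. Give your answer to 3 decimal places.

Repeatedly combine the two least-probable nodes; the expected code length is the sum of the merged weights.
merge 1/63 + 5/63 → 2/21
merge 5/63 + 2/21 → 11/63
merge 11/63 + 11/63 → 22/63
merge 11/63 + 13/63 → 8/21
merge 17/63 + 22/63 → 13/21
merge 8/21 + 13/21 → 1
L = 2/21 + 11/63 + 22/63 + 8/21 + 13/21 + 1 = 55/21 ≈ 2.619 bits/symbol.

2.619 bits/symbol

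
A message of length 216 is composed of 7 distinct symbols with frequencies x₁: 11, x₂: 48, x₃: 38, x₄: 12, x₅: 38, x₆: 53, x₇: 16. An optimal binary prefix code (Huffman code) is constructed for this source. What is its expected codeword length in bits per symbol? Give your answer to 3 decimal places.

2.639 bits/symbol

Probabilities are the counts divided by 216.
Repeatedly combine the two least-probable nodes; the expected code length is the sum of the merged weights.
merge 11/216 + 1/18 → 23/216
merge 2/27 + 23/216 → 13/72
merge 19/108 + 19/108 → 19/54
merge 13/72 + 2/9 → 29/72
merge 53/216 + 19/54 → 43/72
merge 29/72 + 43/72 → 1
L = 23/216 + 13/72 + 19/54 + 29/72 + 43/72 + 1 = 95/36 ≈ 2.639 bits/symbol.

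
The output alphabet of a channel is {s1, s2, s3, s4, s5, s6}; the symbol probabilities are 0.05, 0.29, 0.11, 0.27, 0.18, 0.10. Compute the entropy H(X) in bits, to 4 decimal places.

2.3718 bits

H = −Σ pᵢ log₂ pᵢ.
−0.05·log₂(0.05) = 0.2161
−0.29·log₂(0.29) = 0.5179
−0.11·log₂(0.11) = 0.3503
−0.27·log₂(0.27) = 0.5100
−0.18·log₂(0.18) = 0.4453
−0.10·log₂(0.10) = 0.3322
Sum ≈ 2.3718 → 2.3718 bits.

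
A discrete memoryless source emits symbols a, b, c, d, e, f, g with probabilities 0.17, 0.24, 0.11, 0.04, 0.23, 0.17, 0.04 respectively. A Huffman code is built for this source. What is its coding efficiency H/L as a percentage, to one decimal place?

Entropy H = −Σ p log₂ p ≈ 2.5728 bits.
Huffman merges: 1/25+1/25→2/25; 2/25+11/100→19/100; 17/100+17/100→17/50; 19/100+23/100→21/50; 6/25+17/50→29/50; 21/50+29/50→1. L = 261/100 ≈ 2.6100.
Efficiency = H/L = 2.5728/2.6100 = 98.6%.

98.6%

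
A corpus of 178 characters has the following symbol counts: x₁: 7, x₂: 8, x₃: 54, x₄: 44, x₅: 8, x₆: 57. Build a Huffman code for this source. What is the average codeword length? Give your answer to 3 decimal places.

Probabilities are the counts divided by 178.
Repeatedly combine the two least-probable nodes; the expected code length is the sum of the merged weights.
merge 7/178 + 4/89 → 15/178
merge 4/89 + 15/178 → 23/178
merge 23/178 + 22/89 → 67/178
merge 27/89 + 57/178 → 111/178
merge 67/178 + 111/178 → 1
L = 15/178 + 23/178 + 67/178 + 111/178 + 1 = 197/89 ≈ 2.213 bits/symbol.

2.213 bits/symbol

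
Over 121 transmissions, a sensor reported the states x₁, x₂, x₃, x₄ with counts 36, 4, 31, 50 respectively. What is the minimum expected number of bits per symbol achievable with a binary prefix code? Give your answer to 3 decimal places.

1.876 bits/symbol

Probabilities are the counts divided by 121.
Repeatedly combine the two least-probable nodes; the expected code length is the sum of the merged weights.
merge 4/121 + 31/121 → 35/121
merge 35/121 + 36/121 → 71/121
merge 50/121 + 71/121 → 1
L = 35/121 + 71/121 + 1 = 227/121 ≈ 1.876 bits/symbol.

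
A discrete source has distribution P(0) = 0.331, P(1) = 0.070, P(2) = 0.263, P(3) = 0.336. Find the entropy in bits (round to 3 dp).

1.832 bits

H = −Σ pᵢ log₂ pᵢ.
−0.331·log₂(0.331) = 0.5280
−0.070·log₂(0.070) = 0.2686
−0.263·log₂(0.263) = 0.5068
−0.336·log₂(0.336) = 0.5287
Sum ≈ 1.8320 → 1.832 bits.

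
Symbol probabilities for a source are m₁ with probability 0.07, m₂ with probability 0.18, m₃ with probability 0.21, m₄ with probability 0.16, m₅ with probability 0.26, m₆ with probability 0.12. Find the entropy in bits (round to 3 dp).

H = −Σ pᵢ log₂ pᵢ.
−0.07·log₂(0.07) = 0.2686
−0.18·log₂(0.18) = 0.4453
−0.21·log₂(0.21) = 0.4728
−0.16·log₂(0.16) = 0.4230
−0.26·log₂(0.26) = 0.5053
−0.12·log₂(0.12) = 0.3671
Sum ≈ 2.4821 → 2.482 bits.

2.482 bits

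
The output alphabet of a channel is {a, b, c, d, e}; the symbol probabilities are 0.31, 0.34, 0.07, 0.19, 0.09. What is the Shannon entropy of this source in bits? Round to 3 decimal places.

H = −Σ pᵢ log₂ pᵢ.
−0.31·log₂(0.31) = 0.5238
−0.34·log₂(0.34) = 0.5292
−0.07·log₂(0.07) = 0.2686
−0.19·log₂(0.19) = 0.4552
−0.09·log₂(0.09) = 0.3127
Sum ≈ 2.0894 → 2.089 bits.

2.089 bits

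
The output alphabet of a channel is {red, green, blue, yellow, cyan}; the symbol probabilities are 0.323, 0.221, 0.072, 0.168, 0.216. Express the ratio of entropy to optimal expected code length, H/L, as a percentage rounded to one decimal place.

97.8%

Entropy H = −Σ p log₂ p ≈ 2.1911 bits.
Huffman merges: 9/125+21/125→6/25; 27/125+221/1000→437/1000; 6/25+323/1000→563/1000; 437/1000+563/1000→1. L = 56/25 ≈ 2.2400.
Efficiency = H/L = 2.1911/2.2400 = 97.8%.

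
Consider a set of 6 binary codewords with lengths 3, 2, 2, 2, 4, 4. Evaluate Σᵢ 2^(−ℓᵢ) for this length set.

With common denominator 2^4 = 16: Σ 2^(−ℓᵢ) = 2/16 + 4/16 + 4/16 + 4/16 + 1/16 + 1/16 = 16/16 = 1.

1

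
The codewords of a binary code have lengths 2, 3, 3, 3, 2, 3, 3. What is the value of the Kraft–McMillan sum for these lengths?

1.125

With common denominator 2^3 = 8: Σ 2^(−ℓᵢ) = 2/8 + 1/8 + 1/8 + 1/8 + 2/8 + 1/8 + 1/8 = 9/8 = 1.125.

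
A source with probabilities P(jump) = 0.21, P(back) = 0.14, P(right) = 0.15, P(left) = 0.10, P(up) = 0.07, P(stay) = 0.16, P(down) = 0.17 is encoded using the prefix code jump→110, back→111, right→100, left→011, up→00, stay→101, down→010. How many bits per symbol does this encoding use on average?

L̄ = Σ pᵢ·ℓᵢ = 0.21·3 + 0.14·3 + 0.15·3 + 0.10·3 + 0.07·2 + 0.16·3 + 0.17·3 = 2.93 bits/symbol.

2.93 bits/symbol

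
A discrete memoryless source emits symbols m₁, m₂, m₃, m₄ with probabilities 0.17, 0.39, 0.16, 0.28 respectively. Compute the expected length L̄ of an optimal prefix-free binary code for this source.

1.94 bits/symbol

Repeatedly combine the two least-probable nodes; the expected code length is the sum of the merged weights.
merge 4/25 + 17/100 → 33/100
merge 7/25 + 33/100 → 61/100
merge 39/100 + 61/100 → 1
L = 33/100 + 61/100 + 1 = 97/50 = 1.94 bits/symbol.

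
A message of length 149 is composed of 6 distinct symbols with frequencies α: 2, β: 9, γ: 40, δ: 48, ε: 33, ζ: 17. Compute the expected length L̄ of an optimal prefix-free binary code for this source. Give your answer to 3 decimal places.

Probabilities are the counts divided by 149.
Repeatedly combine the two least-probable nodes; the expected code length is the sum of the merged weights.
merge 2/149 + 9/149 → 11/149
merge 11/149 + 17/149 → 28/149
merge 28/149 + 33/149 → 61/149
merge 40/149 + 48/149 → 88/149
merge 61/149 + 88/149 → 1
L = 11/149 + 28/149 + 61/149 + 88/149 + 1 = 337/149 ≈ 2.262 bits/symbol.

2.262 bits/symbol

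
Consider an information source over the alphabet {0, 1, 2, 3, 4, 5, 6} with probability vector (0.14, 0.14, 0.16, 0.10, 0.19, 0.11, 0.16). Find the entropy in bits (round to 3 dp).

H = −Σ pᵢ log₂ pᵢ.
−0.14·log₂(0.14) = 0.3971
−0.14·log₂(0.14) = 0.3971
−0.16·log₂(0.16) = 0.4230
−0.10·log₂(0.10) = 0.3322
−0.19·log₂(0.19) = 0.4552
−0.11·log₂(0.11) = 0.3503
−0.16·log₂(0.16) = 0.4230
Sum ≈ 2.7780 → 2.778 bits.

2.778 bits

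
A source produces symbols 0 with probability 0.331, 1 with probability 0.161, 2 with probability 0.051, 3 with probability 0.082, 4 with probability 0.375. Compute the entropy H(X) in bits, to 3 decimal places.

H = −Σ pᵢ log₂ pᵢ.
−0.331·log₂(0.331) = 0.5280
−0.161·log₂(0.161) = 0.4242
−0.051·log₂(0.051) = 0.2190
−0.082·log₂(0.082) = 0.2959
−0.375·log₂(0.375) = 0.5306
Sum ≈ 1.9977 → 1.998 bits.

1.998 bits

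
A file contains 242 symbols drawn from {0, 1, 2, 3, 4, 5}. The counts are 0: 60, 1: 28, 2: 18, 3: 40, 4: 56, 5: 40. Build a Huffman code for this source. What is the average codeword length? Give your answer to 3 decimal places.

2.521 bits/symbol

Probabilities are the counts divided by 242.
Repeatedly combine the two least-probable nodes; the expected code length is the sum of the merged weights.
merge 9/121 + 14/121 → 23/121
merge 20/121 + 20/121 → 40/121
merge 23/121 + 28/121 → 51/121
merge 30/121 + 40/121 → 70/121
merge 51/121 + 70/121 → 1
L = 23/121 + 40/121 + 51/121 + 70/121 + 1 = 305/121 ≈ 2.521 bits/symbol.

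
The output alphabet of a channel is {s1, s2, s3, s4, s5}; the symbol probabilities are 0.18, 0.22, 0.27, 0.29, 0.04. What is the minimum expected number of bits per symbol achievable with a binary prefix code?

2.22 bits/symbol

Repeatedly combine the two least-probable nodes; the expected code length is the sum of the merged weights.
merge 1/25 + 9/50 → 11/50
merge 11/50 + 11/50 → 11/25
merge 27/100 + 29/100 → 14/25
merge 11/25 + 14/25 → 1
L = 11/50 + 11/25 + 14/25 + 1 = 111/50 = 2.22 bits/symbol.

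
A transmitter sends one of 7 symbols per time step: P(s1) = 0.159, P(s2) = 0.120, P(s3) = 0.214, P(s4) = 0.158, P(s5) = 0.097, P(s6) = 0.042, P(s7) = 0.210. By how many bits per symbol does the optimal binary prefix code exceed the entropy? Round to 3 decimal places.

0.038 bits

Entropy H = −Σ p log₂ p ≈ 2.6769 bits.
Huffman merges: 21/500+97/1000→139/1000; 3/25+139/1000→259/1000; 79/500+159/1000→317/1000; 21/100+107/500→53/125; 259/1000+317/1000→72/125; 53/125+72/125→1. L = 543/200 ≈ 2.7150.
L − H = 2.7150 − 2.6769 = 0.038 bits.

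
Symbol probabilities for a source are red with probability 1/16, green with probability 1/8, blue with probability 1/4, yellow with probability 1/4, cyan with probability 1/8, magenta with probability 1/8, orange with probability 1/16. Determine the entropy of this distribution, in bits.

Each probability is a power of 1/2, so log₂(1/p) is an integer.
H = Σ p·log₂(1/p) = 1/16·4 + 1/8·3 + 1/4·2 + 1/4·2 + 1/8·3 + 1/8·3 + 1/16·4 = 2.625 bits.

2.625 bits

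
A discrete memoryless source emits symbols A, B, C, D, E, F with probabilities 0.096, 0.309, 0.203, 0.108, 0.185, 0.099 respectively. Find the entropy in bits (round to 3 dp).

2.443 bits

H = −Σ pᵢ log₂ pᵢ.
−0.096·log₂(0.096) = 0.3246
−0.309·log₂(0.309) = 0.5235
−0.203·log₂(0.203) = 0.4670
−0.108·log₂(0.108) = 0.3468
−0.185·log₂(0.185) = 0.4504
−0.099·log₂(0.099) = 0.3303
Sum ≈ 2.4425 → 2.443 bits.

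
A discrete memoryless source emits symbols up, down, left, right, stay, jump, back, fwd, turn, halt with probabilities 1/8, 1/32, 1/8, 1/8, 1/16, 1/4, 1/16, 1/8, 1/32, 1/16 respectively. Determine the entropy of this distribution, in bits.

3.0625 bits

Each probability is a power of 1/2, so log₂(1/p) is an integer.
H = Σ p·log₂(1/p) = 1/8·3 + 1/32·5 + 1/8·3 + 1/8·3 + 1/16·4 + 1/4·2 + 1/16·4 + 1/8·3 + 1/32·5 + 1/16·4 = 3.0625 bits.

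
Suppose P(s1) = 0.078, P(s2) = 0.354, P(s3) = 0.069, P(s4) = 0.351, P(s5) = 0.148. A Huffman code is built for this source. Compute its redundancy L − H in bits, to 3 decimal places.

Entropy H = −Σ p log₂ p ≈ 2.0217 bits.
Huffman merges: 69/1000+39/500→147/1000; 147/1000+37/250→59/200; 59/200+351/1000→323/500; 177/500+323/500→1. L = 261/125 ≈ 2.0880.
L − H = 2.0880 − 2.0217 = 0.066 bits.

0.066 bits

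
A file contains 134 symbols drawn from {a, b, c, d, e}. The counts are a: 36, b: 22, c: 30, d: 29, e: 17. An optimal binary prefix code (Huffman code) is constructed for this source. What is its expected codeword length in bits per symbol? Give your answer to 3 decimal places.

2.291 bits/symbol

Probabilities are the counts divided by 134.
Repeatedly combine the two least-probable nodes; the expected code length is the sum of the merged weights.
merge 17/134 + 11/67 → 39/134
merge 29/134 + 15/67 → 59/134
merge 18/67 + 39/134 → 75/134
merge 59/134 + 75/134 → 1
L = 39/134 + 59/134 + 75/134 + 1 = 307/134 ≈ 2.291 bits/symbol.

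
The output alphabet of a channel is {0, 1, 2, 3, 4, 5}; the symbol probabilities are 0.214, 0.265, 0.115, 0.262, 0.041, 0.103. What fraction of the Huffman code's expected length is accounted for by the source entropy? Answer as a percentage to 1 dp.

Entropy H = −Σ p log₂ p ≈ 2.3755 bits.
Huffman merges: 41/1000+103/1000→18/125; 23/200+18/125→259/1000; 107/500+259/1000→473/1000; 131/500+53/200→527/1000; 473/1000+527/1000→1. L = 2403/1000 ≈ 2.4030.
Efficiency = H/L = 2.3755/2.4030 = 98.9%.

98.9%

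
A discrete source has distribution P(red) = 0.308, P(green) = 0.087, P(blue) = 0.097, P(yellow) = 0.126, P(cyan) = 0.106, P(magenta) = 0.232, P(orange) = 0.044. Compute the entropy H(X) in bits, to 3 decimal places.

2.563 bits

H = −Σ pᵢ log₂ pᵢ.
−0.308·log₂(0.308) = 0.5233
−0.087·log₂(0.087) = 0.3065
−0.097·log₂(0.097) = 0.3265
−0.126·log₂(0.126) = 0.3766
−0.106·log₂(0.106) = 0.3432
−0.232·log₂(0.232) = 0.4890
−0.044·log₂(0.044) = 0.1983
Sum ≈ 2.5633 → 2.563 bits.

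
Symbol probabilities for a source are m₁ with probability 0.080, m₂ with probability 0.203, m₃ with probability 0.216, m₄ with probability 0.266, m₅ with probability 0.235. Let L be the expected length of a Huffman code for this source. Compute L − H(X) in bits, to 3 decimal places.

0.048 bits

Entropy H = −Σ p log₂ p ≈ 2.2352 bits.
Huffman merges: 2/25+203/1000→283/1000; 27/125+47/200→451/1000; 133/500+283/1000→549/1000; 451/1000+549/1000→1. L = 2283/1000 ≈ 2.2830.
L − H = 2.2830 − 2.2352 = 0.048 bits.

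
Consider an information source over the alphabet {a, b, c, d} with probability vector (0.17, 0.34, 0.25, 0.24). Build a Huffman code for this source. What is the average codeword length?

Repeatedly combine the two least-probable nodes; the expected code length is the sum of the merged weights.
merge 17/100 + 6/25 → 41/100
merge 1/4 + 17/50 → 59/100
merge 41/100 + 59/100 → 1
L = 41/100 + 59/100 + 1 = 2 bits/symbol.

2 bits/symbol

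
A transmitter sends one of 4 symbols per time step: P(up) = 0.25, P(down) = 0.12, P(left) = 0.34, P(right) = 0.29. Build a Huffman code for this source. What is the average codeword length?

Repeatedly combine the two least-probable nodes; the expected code length is the sum of the merged weights.
merge 3/25 + 1/4 → 37/100
merge 29/100 + 17/50 → 63/100
merge 37/100 + 63/100 → 1
L = 37/100 + 63/100 + 1 = 2 bits/symbol.

2 bits/symbol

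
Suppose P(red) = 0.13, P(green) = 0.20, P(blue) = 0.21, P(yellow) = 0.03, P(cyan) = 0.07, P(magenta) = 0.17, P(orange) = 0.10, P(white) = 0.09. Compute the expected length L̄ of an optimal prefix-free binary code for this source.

Repeatedly combine the two least-probable nodes; the expected code length is the sum of the merged weights.
merge 3/100 + 7/100 → 1/10
merge 9/100 + 1/10 → 19/100
merge 1/10 + 13/100 → 23/100
merge 17/100 + 19/100 → 9/25
merge 1/5 + 21/100 → 41/100
merge 23/100 + 9/25 → 59/100
merge 41/100 + 59/100 → 1
L = 1/10 + 19/100 + 23/100 + 9/25 + 41/100 + 59/100 + 1 = 72/25 = 2.88 bits/symbol.

2.88 bits/symbol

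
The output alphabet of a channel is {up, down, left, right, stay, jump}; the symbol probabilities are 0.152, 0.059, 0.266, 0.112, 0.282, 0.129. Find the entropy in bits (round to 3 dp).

H = −Σ pᵢ log₂ pᵢ.
−0.152·log₂(0.152) = 0.4131
−0.059·log₂(0.059) = 0.2409
−0.266·log₂(0.266) = 0.5082
−0.112·log₂(0.112) = 0.3537
−0.282·log₂(0.282) = 0.5150
−0.129·log₂(0.129) = 0.3811
Sum ≈ 2.4121 → 2.412 bits.

2.412 bits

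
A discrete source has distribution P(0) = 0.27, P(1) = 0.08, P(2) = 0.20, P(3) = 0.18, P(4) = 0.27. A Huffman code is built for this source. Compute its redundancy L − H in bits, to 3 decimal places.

Entropy H = −Σ p log₂ p ≈ 2.2212 bits.
Huffman merges: 2/25+9/50→13/50; 1/5+13/50→23/50; 27/100+27/100→27/50; 23/50+27/50→1. L = 113/50 ≈ 2.2600.
L − H = 2.2600 − 2.2212 = 0.039 bits.

0.039 bits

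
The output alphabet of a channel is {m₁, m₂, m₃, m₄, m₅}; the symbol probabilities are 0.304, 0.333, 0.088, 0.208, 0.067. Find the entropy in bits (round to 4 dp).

H = −Σ pᵢ log₂ pᵢ.
−0.304·log₂(0.304) = 0.5222
−0.333·log₂(0.333) = 0.5283
−0.088·log₂(0.088) = 0.3086
−0.208·log₂(0.208) = 0.4712
−0.067·log₂(0.067) = 0.2613
Sum ≈ 2.0915 → 2.0915 bits.

2.0915 bits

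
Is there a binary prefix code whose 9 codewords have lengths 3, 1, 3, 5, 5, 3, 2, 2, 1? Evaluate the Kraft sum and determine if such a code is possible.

1.9375; no

With common denominator 2^5 = 32: Σ 2^(−ℓᵢ) = 4/32 + 16/32 + 4/32 + 1/32 + 1/32 + 4/32 + 8/32 + 8/32 + 16/32 = 62/32 = 1.9375.
Kraft's inequality requires Σ ≤ 1; here Σ = 1.9375 > 1, so no such prefix code exists.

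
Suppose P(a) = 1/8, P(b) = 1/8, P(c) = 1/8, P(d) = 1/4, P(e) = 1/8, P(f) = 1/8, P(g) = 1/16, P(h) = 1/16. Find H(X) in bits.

Each probability is a power of 1/2, so log₂(1/p) is an integer.
H = Σ p·log₂(1/p) = 1/8·3 + 1/8·3 + 1/8·3 + 1/4·2 + 1/8·3 + 1/8·3 + 1/16·4 + 1/16·4 = 2.875 bits.

2.875 bits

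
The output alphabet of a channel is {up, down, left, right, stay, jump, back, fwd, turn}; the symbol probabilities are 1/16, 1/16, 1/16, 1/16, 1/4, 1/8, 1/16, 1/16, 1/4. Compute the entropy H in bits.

Each probability is a power of 1/2, so log₂(1/p) is an integer.
H = Σ p·log₂(1/p) = 1/16·4 + 1/16·4 + 1/16·4 + 1/16·4 + 1/4·2 + 1/8·3 + 1/16·4 + 1/16·4 + 1/4·2 = 2.875 bits.

2.875 bits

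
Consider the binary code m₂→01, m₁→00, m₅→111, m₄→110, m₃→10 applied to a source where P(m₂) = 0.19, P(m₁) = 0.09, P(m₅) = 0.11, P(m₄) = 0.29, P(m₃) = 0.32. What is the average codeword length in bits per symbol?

2.4 bits/symbol

L̄ = Σ pᵢ·ℓᵢ = 0.19·2 + 0.09·2 + 0.11·3 + 0.29·3 + 0.32·2 = 2.4 bits/symbol.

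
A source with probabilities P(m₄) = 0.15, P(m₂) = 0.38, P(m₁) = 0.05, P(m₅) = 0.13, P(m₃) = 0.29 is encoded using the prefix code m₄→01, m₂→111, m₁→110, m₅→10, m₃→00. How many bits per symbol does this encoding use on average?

2.43 bits/symbol

L̄ = Σ pᵢ·ℓᵢ = 0.15·2 + 0.38·3 + 0.05·3 + 0.13·2 + 0.29·2 = 2.43 bits/symbol.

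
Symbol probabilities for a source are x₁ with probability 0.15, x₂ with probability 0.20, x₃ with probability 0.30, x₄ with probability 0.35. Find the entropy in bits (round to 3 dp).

H = −Σ pᵢ log₂ pᵢ.
−0.15·log₂(0.15) = 0.4105
−0.20·log₂(0.20) = 0.4644
−0.30·log₂(0.30) = 0.5211
−0.35·log₂(0.35) = 0.5301
Sum ≈ 1.9261 → 1.926 bits.

1.926 bits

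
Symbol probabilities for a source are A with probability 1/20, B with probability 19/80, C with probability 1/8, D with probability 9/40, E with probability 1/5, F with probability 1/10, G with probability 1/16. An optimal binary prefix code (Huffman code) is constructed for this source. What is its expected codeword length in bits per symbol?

2.65 bits/symbol

Repeatedly combine the two least-probable nodes; the expected code length is the sum of the merged weights.
merge 1/20 + 1/16 → 9/80
merge 1/10 + 9/80 → 17/80
merge 1/8 + 1/5 → 13/40
merge 17/80 + 9/40 → 7/16
merge 19/80 + 13/40 → 9/16
merge 7/16 + 9/16 → 1
L = 9/80 + 17/80 + 13/40 + 7/16 + 9/16 + 1 = 53/20 = 2.65 bits/symbol.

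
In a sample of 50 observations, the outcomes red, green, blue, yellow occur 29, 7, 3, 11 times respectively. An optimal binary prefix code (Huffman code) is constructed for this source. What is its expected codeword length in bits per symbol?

Probabilities are the counts divided by 50.
Repeatedly combine the two least-probable nodes; the expected code length is the sum of the merged weights.
merge 3/50 + 7/50 → 1/5
merge 1/5 + 11/50 → 21/50
merge 21/50 + 29/50 → 1
L = 1/5 + 21/50 + 1 = 81/50 = 1.62 bits/symbol.

1.62 bits/symbol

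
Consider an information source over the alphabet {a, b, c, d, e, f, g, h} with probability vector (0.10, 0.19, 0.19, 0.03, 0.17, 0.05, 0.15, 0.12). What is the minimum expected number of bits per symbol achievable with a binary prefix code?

Repeatedly combine the two least-probable nodes; the expected code length is the sum of the merged weights.
merge 3/100 + 1/20 → 2/25
merge 2/25 + 1/10 → 9/50
merge 3/25 + 3/20 → 27/100
merge 17/100 + 9/50 → 7/20
merge 19/100 + 19/100 → 19/50
merge 27/100 + 7/20 → 31/50
merge 19/50 + 31/50 → 1
L = 2/25 + 9/50 + 27/100 + 7/20 + 19/50 + 31/50 + 1 = 72/25 = 2.88 bits/symbol.

2.88 bits/symbol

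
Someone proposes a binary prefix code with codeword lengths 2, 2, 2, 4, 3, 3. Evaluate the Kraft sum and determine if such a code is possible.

With common denominator 2^4 = 16: Σ 2^(−ℓᵢ) = 4/16 + 4/16 + 4/16 + 1/16 + 2/16 + 2/16 = 17/16 = 1.0625.
Kraft's inequality requires Σ ≤ 1; here Σ = 1.0625 > 1, so no such prefix code exists.

1.0625; no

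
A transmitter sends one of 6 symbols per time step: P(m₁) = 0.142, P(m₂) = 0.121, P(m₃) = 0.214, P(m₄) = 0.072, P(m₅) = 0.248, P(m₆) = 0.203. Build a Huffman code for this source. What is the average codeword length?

Repeatedly combine the two least-probable nodes; the expected code length is the sum of the merged weights.
merge 9/125 + 121/1000 → 193/1000
merge 71/500 + 193/1000 → 67/200
merge 203/1000 + 107/500 → 417/1000
merge 31/125 + 67/200 → 583/1000
merge 417/1000 + 583/1000 → 1
L = 193/1000 + 67/200 + 417/1000 + 583/1000 + 1 = 316/125 = 2.528 bits/symbol.

2.528 bits/symbol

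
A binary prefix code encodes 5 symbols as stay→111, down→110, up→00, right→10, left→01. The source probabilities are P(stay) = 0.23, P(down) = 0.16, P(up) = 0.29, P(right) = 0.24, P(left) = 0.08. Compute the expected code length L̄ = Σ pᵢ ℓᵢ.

2.39 bits/symbol

L̄ = Σ pᵢ·ℓᵢ = 0.23·3 + 0.16·3 + 0.29·2 + 0.24·2 + 0.08·2 = 2.39 bits/symbol.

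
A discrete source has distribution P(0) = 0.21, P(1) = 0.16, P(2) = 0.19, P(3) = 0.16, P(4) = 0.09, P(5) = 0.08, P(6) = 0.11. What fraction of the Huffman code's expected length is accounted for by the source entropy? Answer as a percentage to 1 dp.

98.5%

Entropy H = −Σ p log₂ p ≈ 2.7285 bits.
Huffman merges: 2/25+9/100→17/100; 11/100+4/25→27/100; 4/25+17/100→33/100; 19/100+21/100→2/5; 27/100+33/100→3/5; 2/5+3/5→1. L = 277/100 ≈ 2.7700.
Efficiency = H/L = 2.7285/2.7700 = 98.5%.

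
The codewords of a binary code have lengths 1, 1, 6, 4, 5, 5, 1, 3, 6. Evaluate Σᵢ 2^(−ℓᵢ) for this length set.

1.78125

With common denominator 2^6 = 64: Σ 2^(−ℓᵢ) = 32/64 + 32/64 + 1/64 + 4/64 + 2/64 + 2/64 + 32/64 + 8/64 + 1/64 = 114/64 = 1.78125.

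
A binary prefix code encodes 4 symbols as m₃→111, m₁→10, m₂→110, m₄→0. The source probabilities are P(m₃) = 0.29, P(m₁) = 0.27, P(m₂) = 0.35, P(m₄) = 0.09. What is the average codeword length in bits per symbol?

L̄ = Σ pᵢ·ℓᵢ = 0.29·3 + 0.27·2 + 0.35·3 + 0.09·1 = 2.55 bits/symbol.

2.55 bits/symbol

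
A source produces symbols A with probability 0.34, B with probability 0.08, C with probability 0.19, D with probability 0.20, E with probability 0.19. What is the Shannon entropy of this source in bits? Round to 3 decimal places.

H = −Σ pᵢ log₂ pᵢ.
−0.34·log₂(0.34) = 0.5292
−0.08·log₂(0.08) = 0.2915
−0.19·log₂(0.19) = 0.4552
−0.20·log₂(0.20) = 0.4644
−0.19·log₂(0.19) = 0.4552
Sum ≈ 2.1955 → 2.196 bits.

2.196 bits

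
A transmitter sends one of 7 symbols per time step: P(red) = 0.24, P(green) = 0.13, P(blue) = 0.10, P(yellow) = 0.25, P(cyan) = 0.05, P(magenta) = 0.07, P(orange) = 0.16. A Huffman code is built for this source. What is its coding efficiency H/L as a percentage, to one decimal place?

99.5%

Entropy H = −Σ p log₂ p ≈ 2.6166 bits.
Huffman merges: 1/20+7/100→3/25; 1/10+3/25→11/50; 13/100+4/25→29/100; 11/50+6/25→23/50; 1/4+29/100→27/50; 23/50+27/50→1. L = 263/100 ≈ 2.6300.
Efficiency = H/L = 2.6166/2.6300 = 99.5%.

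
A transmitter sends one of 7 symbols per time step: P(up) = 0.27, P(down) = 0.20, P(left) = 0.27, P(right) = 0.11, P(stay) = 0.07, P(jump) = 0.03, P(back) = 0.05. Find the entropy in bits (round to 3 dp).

2.471 bits

H = −Σ pᵢ log₂ pᵢ.
−0.27·log₂(0.27) = 0.5100
−0.20·log₂(0.20) = 0.4644
−0.27·log₂(0.27) = 0.5100
−0.11·log₂(0.11) = 0.3503
−0.07·log₂(0.07) = 0.2686
−0.03·log₂(0.03) = 0.1518
−0.05·log₂(0.05) = 0.2161
Sum ≈ 2.4711 → 2.471 bits.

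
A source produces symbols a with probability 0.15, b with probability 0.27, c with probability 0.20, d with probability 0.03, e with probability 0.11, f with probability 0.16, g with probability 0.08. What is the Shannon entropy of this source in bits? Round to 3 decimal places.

H = −Σ pᵢ log₂ pᵢ.
−0.15·log₂(0.15) = 0.4105
−0.27·log₂(0.27) = 0.5100
−0.20·log₂(0.20) = 0.4644
−0.03·log₂(0.03) = 0.1518
−0.11·log₂(0.11) = 0.3503
−0.16·log₂(0.16) = 0.4230
−0.08·log₂(0.08) = 0.2915
Sum ≈ 2.6015 → 2.602 bits.

2.602 bits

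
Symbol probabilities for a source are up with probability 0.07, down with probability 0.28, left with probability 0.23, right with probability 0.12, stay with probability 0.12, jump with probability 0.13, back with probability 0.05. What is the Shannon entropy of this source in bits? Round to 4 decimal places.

H = −Σ pᵢ log₂ pᵢ.
−0.07·log₂(0.07) = 0.2686
−0.28·log₂(0.28) = 0.5142
−0.23·log₂(0.23) = 0.4877
−0.12·log₂(0.12) = 0.3671
−0.12·log₂(0.12) = 0.3671
−0.13·log₂(0.13) = 0.3826
−0.05·log₂(0.05) = 0.2161
Sum ≈ 2.6033 → 2.6033 bits.

2.6033 bits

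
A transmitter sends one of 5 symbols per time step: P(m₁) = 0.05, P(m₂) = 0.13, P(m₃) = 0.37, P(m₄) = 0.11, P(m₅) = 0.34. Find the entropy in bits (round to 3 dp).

2.009 bits

H = −Σ pᵢ log₂ pᵢ.
−0.05·log₂(0.05) = 0.2161
−0.13·log₂(0.13) = 0.3826
−0.37·log₂(0.37) = 0.5307
−0.11·log₂(0.11) = 0.3503
−0.34·log₂(0.34) = 0.5292
Sum ≈ 2.0089 → 2.009 bits.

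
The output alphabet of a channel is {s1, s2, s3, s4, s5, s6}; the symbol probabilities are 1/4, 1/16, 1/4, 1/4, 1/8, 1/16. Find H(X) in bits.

2.375 bits

Each probability is a power of 1/2, so log₂(1/p) is an integer.
H = Σ p·log₂(1/p) = 1/4·2 + 1/16·4 + 1/4·2 + 1/4·2 + 1/8·3 + 1/16·4 = 2.375 bits.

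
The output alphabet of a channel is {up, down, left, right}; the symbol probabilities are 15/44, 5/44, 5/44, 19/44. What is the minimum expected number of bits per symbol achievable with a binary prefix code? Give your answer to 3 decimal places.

Repeatedly combine the two least-probable nodes; the expected code length is the sum of the merged weights.
merge 5/44 + 5/44 → 5/22
merge 5/22 + 15/44 → 25/44
merge 19/44 + 25/44 → 1
L = 5/22 + 25/44 + 1 = 79/44 ≈ 1.795 bits/symbol.

1.795 bits/symbol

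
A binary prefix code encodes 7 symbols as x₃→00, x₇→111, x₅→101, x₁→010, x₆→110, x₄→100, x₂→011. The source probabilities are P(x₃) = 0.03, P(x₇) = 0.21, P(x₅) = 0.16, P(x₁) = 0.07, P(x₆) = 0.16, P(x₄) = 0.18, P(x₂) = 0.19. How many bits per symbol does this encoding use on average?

L̄ = Σ pᵢ·ℓᵢ = 0.03·2 + 0.21·3 + 0.16·3 + 0.07·3 + 0.16·3 + 0.18·3 + 0.19·3 = 2.97 bits/symbol.

2.97 bits/symbol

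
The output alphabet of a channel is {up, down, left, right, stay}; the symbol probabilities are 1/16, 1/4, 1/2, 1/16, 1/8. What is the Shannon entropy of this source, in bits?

Each probability is a power of 1/2, so log₂(1/p) is an integer.
H = Σ p·log₂(1/p) = 1/16·4 + 1/4·2 + 1/2·1 + 1/16·4 + 1/8·3 = 1.875 bits.

1.875 bits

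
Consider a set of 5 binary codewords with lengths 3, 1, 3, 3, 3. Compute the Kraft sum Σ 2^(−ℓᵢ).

With common denominator 2^3 = 8: Σ 2^(−ℓᵢ) = 1/8 + 4/8 + 1/8 + 1/8 + 1/8 = 8/8 = 1.

1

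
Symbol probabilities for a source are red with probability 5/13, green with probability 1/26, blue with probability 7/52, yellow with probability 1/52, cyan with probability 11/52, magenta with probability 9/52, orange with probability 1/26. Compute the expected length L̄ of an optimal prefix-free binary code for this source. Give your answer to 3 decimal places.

Repeatedly combine the two least-probable nodes; the expected code length is the sum of the merged weights.
merge 1/52 + 1/26 → 3/52
merge 1/26 + 3/52 → 5/52
merge 5/52 + 7/52 → 3/13
merge 9/52 + 11/52 → 5/13
merge 3/13 + 5/13 → 8/13
merge 5/13 + 8/13 → 1
L = 3/52 + 5/52 + 3/13 + 5/13 + 8/13 + 1 = 31/13 ≈ 2.385 bits/symbol.

2.385 bits/symbol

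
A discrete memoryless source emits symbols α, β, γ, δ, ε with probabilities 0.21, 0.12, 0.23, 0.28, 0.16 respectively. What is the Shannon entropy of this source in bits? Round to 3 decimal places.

H = −Σ pᵢ log₂ pᵢ.
−0.21·log₂(0.21) = 0.4728
−0.12·log₂(0.12) = 0.3671
−0.23·log₂(0.23) = 0.4877
−0.28·log₂(0.28) = 0.5142
−0.16·log₂(0.16) = 0.4230
Sum ≈ 2.2648 → 2.265 bits.

2.265 bits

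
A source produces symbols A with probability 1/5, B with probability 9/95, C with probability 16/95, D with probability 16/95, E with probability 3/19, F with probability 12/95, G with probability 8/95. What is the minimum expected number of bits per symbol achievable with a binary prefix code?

Repeatedly combine the two least-probable nodes; the expected code length is the sum of the merged weights.
merge 8/95 + 9/95 → 17/95
merge 12/95 + 3/19 → 27/95
merge 16/95 + 16/95 → 32/95
merge 17/95 + 1/5 → 36/95
merge 27/95 + 32/95 → 59/95
merge 36/95 + 59/95 → 1
L = 17/95 + 27/95 + 32/95 + 36/95 + 59/95 + 1 = 14/5 = 2.8 bits/symbol.

2.8 bits/symbol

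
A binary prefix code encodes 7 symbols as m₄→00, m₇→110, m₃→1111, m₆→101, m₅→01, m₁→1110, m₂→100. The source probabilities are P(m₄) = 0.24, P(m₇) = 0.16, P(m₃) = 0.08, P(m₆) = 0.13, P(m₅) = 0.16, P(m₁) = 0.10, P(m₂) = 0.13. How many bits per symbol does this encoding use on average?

L̄ = Σ pᵢ·ℓᵢ = 0.24·2 + 0.16·3 + 0.08·4 + 0.13·3 + 0.16·2 + 0.10·4 + 0.13·3 = 2.78 bits/symbol.

2.78 bits/symbol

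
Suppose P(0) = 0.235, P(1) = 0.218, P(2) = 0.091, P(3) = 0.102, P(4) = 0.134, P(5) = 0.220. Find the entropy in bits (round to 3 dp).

H = −Σ pᵢ log₂ pᵢ.
−0.235·log₂(0.235) = 0.4910
−0.218·log₂(0.218) = 0.4791
−0.091·log₂(0.091) = 0.3147
−0.102·log₂(0.102) = 0.3359
−0.134·log₂(0.134) = 0.3886
−0.220·log₂(0.220) = 0.4806
Sum ≈ 2.4898 → 2.490 bits.

2.490 bits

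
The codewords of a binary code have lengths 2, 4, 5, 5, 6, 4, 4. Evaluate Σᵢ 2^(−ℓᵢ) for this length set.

With common denominator 2^6 = 64: Σ 2^(−ℓᵢ) = 16/64 + 4/64 + 2/64 + 2/64 + 1/64 + 4/64 + 4/64 = 33/64 = 0.515625.

0.515625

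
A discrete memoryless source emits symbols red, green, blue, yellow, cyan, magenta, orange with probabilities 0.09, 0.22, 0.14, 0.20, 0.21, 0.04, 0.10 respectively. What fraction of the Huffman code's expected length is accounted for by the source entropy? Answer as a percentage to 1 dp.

98.0%

Entropy H = −Σ p log₂ p ≈ 2.6455 bits.
Huffman merges: 1/25+9/100→13/100; 1/10+13/100→23/100; 7/50+1/5→17/50; 21/100+11/50→43/100; 23/100+17/50→57/100; 43/100+57/100→1. L = 27/10 ≈ 2.7000.
Efficiency = H/L = 2.6455/2.7000 = 98.0%.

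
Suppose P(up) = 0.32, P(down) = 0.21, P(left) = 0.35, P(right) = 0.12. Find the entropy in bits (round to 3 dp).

1.896 bits

H = −Σ pᵢ log₂ pᵢ.
−0.32·log₂(0.32) = 0.5260
−0.21·log₂(0.21) = 0.4728
−0.35·log₂(0.35) = 0.5301
−0.12·log₂(0.12) = 0.3671
Sum ≈ 1.8960 → 1.896 bits.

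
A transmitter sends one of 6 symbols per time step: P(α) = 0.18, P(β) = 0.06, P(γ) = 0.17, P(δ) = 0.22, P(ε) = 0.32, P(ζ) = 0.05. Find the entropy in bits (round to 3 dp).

2.346 bits

H = −Σ pᵢ log₂ pᵢ.
−0.18·log₂(0.18) = 0.4453
−0.06·log₂(0.06) = 0.2435
−0.17·log₂(0.17) = 0.4346
−0.22·log₂(0.22) = 0.4806
−0.32·log₂(0.32) = 0.5260
−0.05·log₂(0.05) = 0.2161
Sum ≈ 2.3461 → 2.346 bits.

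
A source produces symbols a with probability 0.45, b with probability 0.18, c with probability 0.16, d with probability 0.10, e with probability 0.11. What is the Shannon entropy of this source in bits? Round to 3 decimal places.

H = −Σ pᵢ log₂ pᵢ.
−0.45·log₂(0.45) = 0.5184
−0.18·log₂(0.18) = 0.4453
−0.16·log₂(0.16) = 0.4230
−0.10·log₂(0.10) = 0.3322
−0.11·log₂(0.11) = 0.3503
Sum ≈ 2.0692 → 2.069 bits.

2.069 bits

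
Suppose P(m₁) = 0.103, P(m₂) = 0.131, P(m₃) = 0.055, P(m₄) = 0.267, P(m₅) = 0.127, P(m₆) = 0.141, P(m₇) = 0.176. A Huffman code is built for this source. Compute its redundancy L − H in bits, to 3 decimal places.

Entropy H = −Σ p log₂ p ≈ 2.6784 bits.
Huffman merges: 11/200+103/1000→79/500; 127/1000+131/1000→129/500; 141/1000+79/500→299/1000; 22/125+129/500→217/500; 267/1000+299/1000→283/500; 217/500+283/500→1. L = 543/200 ≈ 2.7150.
L − H = 2.7150 − 2.6784 = 0.037 bits.

0.037 bits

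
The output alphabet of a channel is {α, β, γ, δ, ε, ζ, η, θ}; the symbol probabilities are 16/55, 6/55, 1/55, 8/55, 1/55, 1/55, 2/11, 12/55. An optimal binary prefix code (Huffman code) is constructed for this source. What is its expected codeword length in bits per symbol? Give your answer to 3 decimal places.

Repeatedly combine the two least-probable nodes; the expected code length is the sum of the merged weights.
merge 1/55 + 1/55 → 2/55
merge 1/55 + 2/55 → 3/55
merge 3/55 + 6/55 → 9/55
merge 8/55 + 9/55 → 17/55
merge 2/11 + 12/55 → 2/5
merge 16/55 + 17/55 → 3/5
merge 2/5 + 3/5 → 1
L = 2/55 + 3/55 + 9/55 + 17/55 + 2/5 + 3/5 + 1 = 141/55 ≈ 2.564 bits/symbol.

2.564 bits/symbol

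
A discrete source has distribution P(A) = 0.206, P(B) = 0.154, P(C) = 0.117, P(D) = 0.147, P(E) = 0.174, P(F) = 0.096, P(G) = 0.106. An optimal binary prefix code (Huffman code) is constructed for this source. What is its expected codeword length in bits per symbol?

2.794 bits/symbol

Repeatedly combine the two least-probable nodes; the expected code length is the sum of the merged weights.
merge 12/125 + 53/500 → 101/500
merge 117/1000 + 147/1000 → 33/125
merge 77/500 + 87/500 → 41/125
merge 101/500 + 103/500 → 51/125
merge 33/125 + 41/125 → 74/125
merge 51/125 + 74/125 → 1
L = 101/500 + 33/125 + 41/125 + 51/125 + 74/125 + 1 = 1397/500 = 2.794 bits/symbol.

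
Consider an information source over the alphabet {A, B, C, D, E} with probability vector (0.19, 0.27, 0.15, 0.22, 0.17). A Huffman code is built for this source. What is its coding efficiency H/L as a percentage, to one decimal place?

Entropy H = −Σ p log₂ p ≈ 2.2910 bits.
Huffman merges: 3/20+17/100→8/25; 19/100+11/50→41/100; 27/100+8/25→59/100; 41/100+59/100→1. L = 58/25 ≈ 2.3200.
Efficiency = H/L = 2.2910/2.3200 = 98.7%.

98.7%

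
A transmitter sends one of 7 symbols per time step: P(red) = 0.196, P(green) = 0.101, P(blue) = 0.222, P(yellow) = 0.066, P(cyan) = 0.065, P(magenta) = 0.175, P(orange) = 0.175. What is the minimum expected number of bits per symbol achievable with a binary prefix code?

Repeatedly combine the two least-probable nodes; the expected code length is the sum of the merged weights.
merge 13/200 + 33/500 → 131/1000
merge 101/1000 + 131/1000 → 29/125
merge 7/40 + 7/40 → 7/20
merge 49/250 + 111/500 → 209/500
merge 29/125 + 7/20 → 291/500
merge 209/500 + 291/500 → 1
L = 131/1000 + 29/125 + 7/20 + 209/500 + 291/500 + 1 = 2713/1000 = 2.713 bits/symbol.

2.713 bits/symbol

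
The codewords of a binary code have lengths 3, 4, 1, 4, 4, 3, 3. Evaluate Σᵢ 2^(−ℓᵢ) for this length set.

With common denominator 2^4 = 16: Σ 2^(−ℓᵢ) = 2/16 + 1/16 + 8/16 + 1/16 + 1/16 + 2/16 + 2/16 = 17/16 = 1.0625.

1.0625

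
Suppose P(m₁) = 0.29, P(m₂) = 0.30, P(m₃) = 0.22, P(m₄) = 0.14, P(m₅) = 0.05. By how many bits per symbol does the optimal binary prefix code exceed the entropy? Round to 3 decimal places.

Entropy H = −Σ p log₂ p ≈ 2.1328 bits.
Huffman merges: 1/20+7/50→19/100; 19/100+11/50→41/100; 29/100+3/10→59/100; 41/100+59/100→1. L = 219/100 ≈ 2.1900.
L − H = 2.1900 − 2.1328 = 0.057 bits.

0.057 bits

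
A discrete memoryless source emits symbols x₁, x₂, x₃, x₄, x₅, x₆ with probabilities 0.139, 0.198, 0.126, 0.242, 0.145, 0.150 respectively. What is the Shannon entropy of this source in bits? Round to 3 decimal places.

H = −Σ pᵢ log₂ pᵢ.
−0.139·log₂(0.139) = 0.3957
−0.198·log₂(0.198) = 0.4626
−0.126·log₂(0.126) = 0.3766
−0.242·log₂(0.242) = 0.4954
−0.145·log₂(0.145) = 0.4040
−0.150·log₂(0.150) = 0.4105
Sum ≈ 2.5447 → 2.545 bits.

2.545 bits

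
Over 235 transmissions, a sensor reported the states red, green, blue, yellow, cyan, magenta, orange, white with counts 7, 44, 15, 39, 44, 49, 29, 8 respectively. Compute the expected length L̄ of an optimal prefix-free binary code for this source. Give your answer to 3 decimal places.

Probabilities are the counts divided by 235.
Repeatedly combine the two least-probable nodes; the expected code length is the sum of the merged weights.
merge 7/235 + 8/235 → 3/47
merge 3/47 + 3/47 → 6/47
merge 29/235 + 6/47 → 59/235
merge 39/235 + 44/235 → 83/235
merge 44/235 + 49/235 → 93/235
merge 59/235 + 83/235 → 142/235
merge 93/235 + 142/235 → 1
L = 3/47 + 6/47 + 59/235 + 83/235 + 93/235 + 142/235 + 1 = 657/235 ≈ 2.796 bits/symbol.

2.796 bits/symbol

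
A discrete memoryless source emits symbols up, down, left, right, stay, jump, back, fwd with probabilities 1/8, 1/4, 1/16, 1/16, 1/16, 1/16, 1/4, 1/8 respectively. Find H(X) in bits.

Each probability is a power of 1/2, so log₂(1/p) is an integer.
H = Σ p·log₂(1/p) = 1/8·3 + 1/4·2 + 1/16·4 + 1/16·4 + 1/16·4 + 1/16·4 + 1/4·2 + 1/8·3 = 2.75 bits.

2.75 bits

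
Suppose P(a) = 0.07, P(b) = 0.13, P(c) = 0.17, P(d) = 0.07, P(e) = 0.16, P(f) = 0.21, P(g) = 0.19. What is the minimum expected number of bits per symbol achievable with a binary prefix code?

2.74 bits/symbol

Repeatedly combine the two least-probable nodes; the expected code length is the sum of the merged weights.
merge 7/100 + 7/100 → 7/50
merge 13/100 + 7/50 → 27/100
merge 4/25 + 17/100 → 33/100
merge 19/100 + 21/100 → 2/5
merge 27/100 + 33/100 → 3/5
merge 2/5 + 3/5 → 1
L = 7/50 + 27/100 + 33/100 + 2/5 + 3/5 + 1 = 137/50 = 2.74 bits/symbol.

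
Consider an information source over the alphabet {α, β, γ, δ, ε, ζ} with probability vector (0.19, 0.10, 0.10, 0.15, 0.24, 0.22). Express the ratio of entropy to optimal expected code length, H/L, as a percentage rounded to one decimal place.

98.6%

Entropy H = −Σ p log₂ p ≈ 2.5049 bits.
Huffman merges: 1/10+1/10→1/5; 3/20+19/100→17/50; 1/5+11/50→21/50; 6/25+17/50→29/50; 21/50+29/50→1. L = 127/50 ≈ 2.5400.
Efficiency = H/L = 2.5049/2.5400 = 98.6%.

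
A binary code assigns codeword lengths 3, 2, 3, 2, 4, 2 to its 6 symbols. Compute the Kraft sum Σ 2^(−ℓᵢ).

With common denominator 2^4 = 16: Σ 2^(−ℓᵢ) = 2/16 + 4/16 + 2/16 + 4/16 + 1/16 + 4/16 = 17/16 = 1.0625.

1.0625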